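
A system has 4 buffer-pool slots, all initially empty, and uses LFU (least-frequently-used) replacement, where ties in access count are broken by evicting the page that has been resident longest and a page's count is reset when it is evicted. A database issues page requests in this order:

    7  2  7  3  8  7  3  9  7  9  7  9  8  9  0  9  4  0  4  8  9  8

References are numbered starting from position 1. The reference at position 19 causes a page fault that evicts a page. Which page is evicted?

pos 1: 7 -> miss, frames [7]
pos 2: 2 -> miss, frames [7, 2]
pos 3: 7 -> hit
pos 4: 3 -> miss, frames [7, 2, 3]
pos 5: 8 -> miss, frames [7, 2, 3, 8]
pos 6: 7 -> hit
pos 7: 3 -> hit
pos 8: 9 -> miss, evict 2, frames [7, 3, 8, 9]
pos 9: 7 -> hit
pos 10: 9 -> hit
pos 11: 7 -> hit
pos 12: 9 -> hit
pos 13: 8 -> hit
pos 14: 9 -> hit
pos 15: 0 -> miss, evict 3, frames [7, 8, 9, 0]
pos 16: 9 -> hit
pos 17: 4 -> miss, evict 0, frames [7, 8, 9, 4]
pos 18: 0 -> miss, evict 4, frames [7, 8, 9, 0]
pos 19: 4 -> miss, evict 0, frames [7, 8, 9, 4]
At position 19, page 0 is evicted.

0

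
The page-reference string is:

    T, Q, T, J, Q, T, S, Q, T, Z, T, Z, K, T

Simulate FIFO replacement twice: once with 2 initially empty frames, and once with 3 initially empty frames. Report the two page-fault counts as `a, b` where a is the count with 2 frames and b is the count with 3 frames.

10, 7

2 frames: F F . F . F F F F F . . F F → 10 faults.
3 frames: F F . F . . F . F F . . F . → 7 faults.
7 < 10: adding a frame reduced faults, as is typical.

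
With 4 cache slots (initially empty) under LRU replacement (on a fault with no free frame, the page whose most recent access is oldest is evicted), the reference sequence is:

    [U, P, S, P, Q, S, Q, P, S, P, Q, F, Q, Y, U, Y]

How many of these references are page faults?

7

U: fault, frames [U]
P: fault, frames [U, P]
S: fault, frames [U, P, S]
P: hit
Q: fault, frames [U, S, P, Q]
S: hit
Q: hit
P: hit
S: hit
P: hit
Q: hit
F: fault, evict U, frames [S, P, Q, F]
Q: hit
Y: fault, evict S, frames [P, F, Q, Y]
U: fault, evict P, frames [F, Q, Y, U]
Y: hit
Page faults: 7.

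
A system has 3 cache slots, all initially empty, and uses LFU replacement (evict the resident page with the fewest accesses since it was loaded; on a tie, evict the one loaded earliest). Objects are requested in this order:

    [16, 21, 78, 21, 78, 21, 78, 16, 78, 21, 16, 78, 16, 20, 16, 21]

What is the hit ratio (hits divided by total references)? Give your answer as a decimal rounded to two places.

16: fault, frames [16]
21: fault, frames [16, 21]
78: fault, frames [16, 21, 78]
21: hit
78: hit
21: hit
78: hit
16: hit
78: hit
21: hit
16: hit
78: hit
16: hit
20: fault, evict 16, frames [21, 78, 20]
16: fault, evict 20, frames [21, 78, 16]
21: hit
Hits: 11 of 16 references → 11/16 = 0.6875.

0.69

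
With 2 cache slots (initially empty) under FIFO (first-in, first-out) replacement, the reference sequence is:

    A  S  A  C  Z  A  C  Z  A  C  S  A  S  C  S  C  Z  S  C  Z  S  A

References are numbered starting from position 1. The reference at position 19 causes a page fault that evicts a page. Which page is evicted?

pos 1: A → miss, frames (A)
pos 2: S → miss, frames (A S)
pos 3: A → hit
pos 4: C → miss, evict A, frames (S C)
pos 5: Z → miss, evict S, frames (C Z)
pos 6: A → miss, evict C, frames (Z A)
pos 7: C → miss, evict Z, frames (A C)
pos 8: Z → miss, evict A, frames (C Z)
pos 9: A → miss, evict C, frames (Z A)
pos 10: C → miss, evict Z, frames (A C)
pos 11: S → miss, evict A, frames (C S)
pos 12: A → miss, evict C, frames (S A)
pos 13: S → hit
pos 14: C → miss, evict S, frames (A C)
pos 15: S → miss, evict A, frames (C S)
pos 16: C → hit
pos 17: Z → miss, evict C, frames (S Z)
pos 18: S → hit
pos 19: C → miss, evict S, frames (Z C)
At position 19, page S is evicted.

S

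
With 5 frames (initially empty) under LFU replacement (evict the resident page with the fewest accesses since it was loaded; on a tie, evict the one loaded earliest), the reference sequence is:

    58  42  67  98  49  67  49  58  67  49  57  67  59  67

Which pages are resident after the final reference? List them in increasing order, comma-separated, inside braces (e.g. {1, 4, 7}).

58 → miss, frames [58]
42 → miss, frames [58, 42]
67 → miss, frames [58, 42, 67]
98 → miss, frames [58, 42, 67, 98]
49 → miss, frames [58, 42, 67, 98, 49]
67 → hit
49 → hit
58 → hit
67 → hit
49 → hit
57 → miss, evict 42, frames [58, 67, 98, 49, 57]
67 → hit
59 → miss, evict 98, frames [58, 67, 49, 57, 59]
67 → hit

{49, 57, 58, 59, 67}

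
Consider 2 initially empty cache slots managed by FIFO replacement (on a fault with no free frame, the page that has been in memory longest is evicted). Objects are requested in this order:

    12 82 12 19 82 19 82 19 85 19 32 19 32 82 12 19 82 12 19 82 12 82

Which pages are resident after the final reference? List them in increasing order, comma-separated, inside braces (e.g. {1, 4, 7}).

{12, 82}

12 -> fault, frames [12]
82 -> fault, frames [12, 82]
12 -> hit
19 -> fault, evict 12, frames [82, 19]
82 -> hit
19 -> hit
82 -> hit
19 -> hit
85 -> fault, evict 82, frames [19, 85]
19 -> hit
32 -> fault, evict 19, frames [85, 32]
19 -> fault, evict 85, frames [32, 19]
32 -> hit
82 -> fault, evict 32, frames [19, 82]
12 -> fault, evict 19, frames [82, 12]
19 -> fault, evict 82, frames [12, 19]
82 -> fault, evict 12, frames [19, 82]
12 -> fault, evict 19, frames [82, 12]
19 -> fault, evict 82, frames [12, 19]
82 -> fault, evict 12, frames [19, 82]
12 -> fault, evict 19, frames [82, 12]
82 -> hit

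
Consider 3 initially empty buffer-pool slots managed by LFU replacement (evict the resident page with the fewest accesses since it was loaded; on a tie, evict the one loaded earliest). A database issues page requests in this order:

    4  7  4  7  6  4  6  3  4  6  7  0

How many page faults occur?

4: miss, frames [4]
7: miss, frames [4, 7]
4: hit
7: hit
6: miss, frames [4, 7, 6]
4: hit
6: hit
3: miss, evict 7, frames [4, 6, 3]
4: hit
6: hit
7: miss, evict 3, frames [4, 6, 7]
0: miss, evict 7, frames [4, 6, 0]
Page faults: 6.

6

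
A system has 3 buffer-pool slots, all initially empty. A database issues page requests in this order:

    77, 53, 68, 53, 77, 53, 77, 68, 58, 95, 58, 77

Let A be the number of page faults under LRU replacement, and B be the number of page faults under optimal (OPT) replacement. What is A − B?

1

Under LRU: F F F . . . . . F F . F → 6 faults.
Under OPT: F F F . . . . . F F . . → 5 faults.
A − B = 6 − 5 = 1.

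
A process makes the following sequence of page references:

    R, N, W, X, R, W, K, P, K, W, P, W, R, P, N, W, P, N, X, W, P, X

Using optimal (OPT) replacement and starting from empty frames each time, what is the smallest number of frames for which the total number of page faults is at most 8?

4

f=1: 22 faults
f=2: 14 faults
f=3: 9 faults
f=4: 8 faults
f=5: 7 faults
f=6: 6 faults
Smallest f with faults ≤ 8 is 4.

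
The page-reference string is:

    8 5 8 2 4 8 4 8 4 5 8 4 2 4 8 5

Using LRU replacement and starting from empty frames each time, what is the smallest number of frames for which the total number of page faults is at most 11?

f=1: 16 faults
f=2: 11 faults
f=3: 7 faults
f=4: 4 faults
Smallest f with faults ≤ 11 is 2.

2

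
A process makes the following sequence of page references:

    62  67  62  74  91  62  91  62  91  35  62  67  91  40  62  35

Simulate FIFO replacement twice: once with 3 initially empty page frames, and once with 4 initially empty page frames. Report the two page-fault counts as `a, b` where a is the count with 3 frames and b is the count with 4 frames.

11, 8

3 frames: F F . F F F . . . F . F F F F F → 11 faults.
4 frames: F F . F F . . . . F F F . F . . → 8 faults.
8 < 11: adding a frame reduced faults, as is typical.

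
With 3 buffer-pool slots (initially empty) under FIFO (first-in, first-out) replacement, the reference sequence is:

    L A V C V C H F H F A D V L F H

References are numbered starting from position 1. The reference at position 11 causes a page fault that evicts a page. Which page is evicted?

C

pos 1: L: fault, frames (L)
pos 2: A: fault, frames (L A)
pos 3: V: fault, frames (L A V)
pos 4: C: fault, evict L, frames (A V C)
pos 5: V: hit
pos 6: C: hit
pos 7: H: fault, evict A, frames (V C H)
pos 8: F: fault, evict V, frames (C H F)
pos 9: H: hit
pos 10: F: hit
pos 11: A: fault, evict C, frames (H F A)
At position 11, page C is evicted.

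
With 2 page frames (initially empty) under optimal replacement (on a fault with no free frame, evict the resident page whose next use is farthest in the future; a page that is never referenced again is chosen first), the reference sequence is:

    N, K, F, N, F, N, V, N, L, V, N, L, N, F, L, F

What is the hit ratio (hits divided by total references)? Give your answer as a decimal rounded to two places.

0.56

N -> miss, frames [N]
K -> miss, frames [N, K]
F -> miss, evict K, frames [N, F]
N -> hit
F -> hit
N -> hit
V -> miss, evict F, frames [N, V]
N -> hit
L -> miss, evict N, frames [V, L]
V -> hit
N -> miss, evict V, frames [L, N]
L -> hit
N -> hit
F -> miss, evict N, frames [L, F]
L -> hit
F -> hit
Hits: 9 of 16 references → 9/16 = 0.5625.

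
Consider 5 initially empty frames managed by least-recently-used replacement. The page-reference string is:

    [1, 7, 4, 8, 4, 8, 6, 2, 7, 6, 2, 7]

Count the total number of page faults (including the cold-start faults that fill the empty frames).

6

1 → fault, frames [1]
7 → fault, frames [1, 7]
4 → fault, frames [1, 7, 4]
8 → fault, frames [1, 7, 4, 8]
4 → hit
8 → hit
6 → fault, frames [1, 7, 4, 8, 6]
2 → fault, evict 1, frames [7, 4, 8, 6, 2]
7 → hit
6 → hit
2 → hit
7 → hit
Page faults: 6.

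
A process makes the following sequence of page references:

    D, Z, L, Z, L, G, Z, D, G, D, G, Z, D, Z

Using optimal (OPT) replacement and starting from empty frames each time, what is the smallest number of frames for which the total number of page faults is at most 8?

2

f=1: 14 faults
f=2: 6 faults
f=3: 4 faults
f=4: 4 faults
Smallest f with faults ≤ 8 is 2.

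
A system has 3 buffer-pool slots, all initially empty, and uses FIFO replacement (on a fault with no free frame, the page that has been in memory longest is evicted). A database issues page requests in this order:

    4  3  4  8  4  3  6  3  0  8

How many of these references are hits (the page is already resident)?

5

4 -> miss, frames {4}
3 -> miss, frames {4,3}
4 -> hit
8 -> miss, frames {4,3,8}
4 -> hit
3 -> hit
6 -> miss, evict 4, frames {3,8,6}
3 -> hit
0 -> miss, evict 3, frames {8,6,0}
8 -> hit
Hits: 5.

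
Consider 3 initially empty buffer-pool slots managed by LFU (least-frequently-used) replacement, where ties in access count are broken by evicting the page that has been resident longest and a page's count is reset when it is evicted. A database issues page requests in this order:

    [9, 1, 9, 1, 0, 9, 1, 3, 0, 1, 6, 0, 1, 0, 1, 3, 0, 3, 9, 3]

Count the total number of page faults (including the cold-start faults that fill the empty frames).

9 → fault, frames (9)
1 → fault, frames (9 1)
9 → hit
1 → hit
0 → fault, frames (9 1 0)
9 → hit
1 → hit
3 → fault, evict 0, frames (9 1 3)
0 → fault, evict 3, frames (9 1 0)
1 → hit
6 → fault, evict 0, frames (9 1 6)
0 → fault, evict 6, frames (9 1 0)
1 → hit
0 → hit
1 → hit
3 → fault, evict 0, frames (9 1 3)
0 → fault, evict 3, frames (9 1 0)
3 → fault, evict 0, frames (9 1 3)
9 → hit
3 → hit
Page faults: 10.

10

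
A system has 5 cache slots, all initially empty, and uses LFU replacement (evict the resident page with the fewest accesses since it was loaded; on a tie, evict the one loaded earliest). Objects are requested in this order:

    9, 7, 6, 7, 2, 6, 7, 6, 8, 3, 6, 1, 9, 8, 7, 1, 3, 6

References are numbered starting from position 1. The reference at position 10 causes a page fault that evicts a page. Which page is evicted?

pos 1: 9 -> fault, frames (9)
pos 2: 7 -> fault, frames (9 7)
pos 3: 6 -> fault, frames (9 7 6)
pos 4: 7 -> hit
pos 5: 2 -> fault, frames (9 7 6 2)
pos 6: 6 -> hit
pos 7: 7 -> hit
pos 8: 6 -> hit
pos 9: 8 -> fault, frames (9 7 6 2 8)
pos 10: 3 -> fault, evict 9, frames (7 6 2 8 3)
At position 10, page 9 is evicted.

9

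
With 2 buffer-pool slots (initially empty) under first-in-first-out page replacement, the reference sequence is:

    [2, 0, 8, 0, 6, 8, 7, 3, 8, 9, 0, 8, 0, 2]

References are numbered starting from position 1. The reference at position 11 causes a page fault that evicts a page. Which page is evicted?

8

pos 1: 2 -> miss, frames (2)
pos 2: 0 -> miss, frames (2 0)
pos 3: 8 -> miss, evict 2, frames (0 8)
pos 4: 0 -> hit
pos 5: 6 -> miss, evict 0, frames (8 6)
pos 6: 8 -> hit
pos 7: 7 -> miss, evict 8, frames (6 7)
pos 8: 3 -> miss, evict 6, frames (7 3)
pos 9: 8 -> miss, evict 7, frames (3 8)
pos 10: 9 -> miss, evict 3, frames (8 9)
pos 11: 0 -> miss, evict 8, frames (9 0)
At position 11, page 8 is evicted.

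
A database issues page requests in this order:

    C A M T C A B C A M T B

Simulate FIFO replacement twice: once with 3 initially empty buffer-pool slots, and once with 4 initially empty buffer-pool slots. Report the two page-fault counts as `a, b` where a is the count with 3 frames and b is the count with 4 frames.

3 frames: F F F F F F F . . F F . → 9 faults.
4 frames: F F F F . . F F F F F F → 10 faults.
10 > 9: adding a frame increased faults — Belady's anomaly.

9, 10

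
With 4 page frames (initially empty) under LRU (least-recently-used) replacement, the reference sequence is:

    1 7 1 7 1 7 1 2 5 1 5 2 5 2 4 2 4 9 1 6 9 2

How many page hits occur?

1: miss, frames [1]
7: miss, frames [1, 7]
1: hit
7: hit
1: hit
7: hit
1: hit
2: miss, frames [7, 1, 2]
5: miss, frames [7, 1, 2, 5]
1: hit
5: hit
2: hit
5: hit
2: hit
4: miss, evict 7, frames [1, 5, 2, 4]
2: hit
4: hit
9: miss, evict 1, frames [5, 2, 4, 9]
1: miss, evict 5, frames [2, 4, 9, 1]
6: miss, evict 2, frames [4, 9, 1, 6]
9: hit
2: miss, evict 4, frames [1, 6, 9, 2]
Hits: 13.

13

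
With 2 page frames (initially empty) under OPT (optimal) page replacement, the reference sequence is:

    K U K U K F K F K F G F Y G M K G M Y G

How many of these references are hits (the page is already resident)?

K -> miss, frames [K]
U -> miss, frames [K, U]
K -> hit
U -> hit
K -> hit
F -> miss, evict U, frames [K, F]
K -> hit
F -> hit
K -> hit
F -> hit
G -> miss, evict K, frames [F, G]
F -> hit
Y -> miss, evict F, frames [G, Y]
G -> hit
M -> miss, evict Y, frames [G, M]
K -> miss, evict M, frames [G, K]
G -> hit
M -> miss, evict K, frames [G, M]
Y -> miss, evict M, frames [G, Y]
G -> hit
Hits: 11.

11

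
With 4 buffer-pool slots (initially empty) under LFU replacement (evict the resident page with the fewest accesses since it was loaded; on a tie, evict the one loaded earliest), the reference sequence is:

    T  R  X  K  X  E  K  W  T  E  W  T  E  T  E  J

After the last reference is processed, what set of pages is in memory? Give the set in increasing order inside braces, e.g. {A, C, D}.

{E, J, K, T}

T -> miss, frames (T)
R -> miss, frames (T R)
X -> miss, frames (T R X)
K -> miss, frames (T R X K)
X -> hit
E -> miss, evict T, frames (R X K E)
K -> hit
W -> miss, evict R, frames (X K E W)
T -> miss, evict E, frames (X K W T)
E -> miss, evict W, frames (X K T E)
W -> miss, evict T, frames (X K E W)
T -> miss, evict E, frames (X K W T)
E -> miss, evict W, frames (X K T E)
T -> hit
E -> hit
J -> miss, evict X, frames (K T E J)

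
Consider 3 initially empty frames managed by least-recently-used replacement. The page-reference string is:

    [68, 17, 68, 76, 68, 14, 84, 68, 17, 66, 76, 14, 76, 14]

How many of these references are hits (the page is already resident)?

68 → miss, frames [68]
17 → miss, frames [68, 17]
68 → hit
76 → miss, frames [17, 68, 76]
68 → hit
14 → miss, evict 17, frames [76, 68, 14]
84 → miss, evict 76, frames [68, 14, 84]
68 → hit
17 → miss, evict 14, frames [84, 68, 17]
66 → miss, evict 84, frames [68, 17, 66]
76 → miss, evict 68, frames [17, 66, 76]
14 → miss, evict 17, frames [66, 76, 14]
76 → hit
14 → hit
Hits: 5.

5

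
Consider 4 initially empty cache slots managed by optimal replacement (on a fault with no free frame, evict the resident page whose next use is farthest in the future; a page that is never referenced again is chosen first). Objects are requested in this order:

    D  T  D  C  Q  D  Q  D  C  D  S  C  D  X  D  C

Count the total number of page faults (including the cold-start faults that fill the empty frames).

D -> miss, frames (D)
T -> miss, frames (D T)
D -> hit
C -> miss, frames (D T C)
Q -> miss, frames (D T C Q)
D -> hit
Q -> hit
D -> hit
C -> hit
D -> hit
S -> miss, evict Q, frames (D T C S)
C -> hit
D -> hit
X -> miss, evict S, frames (D T C X)
D -> hit
C -> hit
Page faults: 6.

6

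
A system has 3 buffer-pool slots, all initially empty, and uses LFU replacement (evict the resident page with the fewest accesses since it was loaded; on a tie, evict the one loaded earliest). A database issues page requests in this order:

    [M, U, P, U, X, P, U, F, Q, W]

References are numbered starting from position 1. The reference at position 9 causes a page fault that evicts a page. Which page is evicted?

F

pos 1: M -> fault, frames [M]
pos 2: U -> fault, frames [M, U]
pos 3: P -> fault, frames [M, U, P]
pos 4: U -> hit
pos 5: X -> fault, evict M, frames [U, P, X]
pos 6: P -> hit
pos 7: U -> hit
pos 8: F -> fault, evict X, frames [U, P, F]
pos 9: Q -> fault, evict F, frames [U, P, Q]
At position 9, page F is evicted.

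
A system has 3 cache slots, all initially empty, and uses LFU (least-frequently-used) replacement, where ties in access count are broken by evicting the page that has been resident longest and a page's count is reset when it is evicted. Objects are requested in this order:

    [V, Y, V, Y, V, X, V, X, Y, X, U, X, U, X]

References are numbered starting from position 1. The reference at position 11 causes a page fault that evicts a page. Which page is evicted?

pos 1: V -> miss, frames [V]
pos 2: Y -> miss, frames [V, Y]
pos 3: V -> hit
pos 4: Y -> hit
pos 5: V -> hit
pos 6: X -> miss, frames [V, Y, X]
pos 7: V -> hit
pos 8: X -> hit
pos 9: Y -> hit
pos 10: X -> hit
pos 11: U -> miss, evict Y, frames [V, X, U]
At position 11, page Y is evicted.

Y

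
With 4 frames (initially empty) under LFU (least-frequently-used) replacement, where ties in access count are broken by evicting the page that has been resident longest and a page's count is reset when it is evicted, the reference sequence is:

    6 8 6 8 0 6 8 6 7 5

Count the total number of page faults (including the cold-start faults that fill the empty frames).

6: fault, frames {6}
8: fault, frames {6,8}
6: hit
8: hit
0: fault, frames {6,8,0}
6: hit
8: hit
6: hit
7: fault, frames {6,8,0,7}
5: fault, evict 0, frames {6,8,7,5}
Page faults: 5.

5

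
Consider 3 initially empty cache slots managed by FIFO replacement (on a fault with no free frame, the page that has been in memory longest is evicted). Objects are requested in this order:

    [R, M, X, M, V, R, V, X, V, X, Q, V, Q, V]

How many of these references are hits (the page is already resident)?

8

R → fault, frames (R)
M → fault, frames (R M)
X → fault, frames (R M X)
M → hit
V → fault, evict R, frames (M X V)
R → fault, evict M, frames (X V R)
V → hit
X → hit
V → hit
X → hit
Q → fault, evict X, frames (V R Q)
V → hit
Q → hit
V → hit
Hits: 8.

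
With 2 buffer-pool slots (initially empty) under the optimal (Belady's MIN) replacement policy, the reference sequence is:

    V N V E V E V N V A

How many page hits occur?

V -> miss, frames {V}
N -> miss, frames {V,N}
V -> hit
E -> miss, evict N, frames {V,E}
V -> hit
E -> hit
V -> hit
N -> miss, evict E, frames {V,N}
V -> hit
A -> miss, evict N, frames {V,A}
Hits: 5.

5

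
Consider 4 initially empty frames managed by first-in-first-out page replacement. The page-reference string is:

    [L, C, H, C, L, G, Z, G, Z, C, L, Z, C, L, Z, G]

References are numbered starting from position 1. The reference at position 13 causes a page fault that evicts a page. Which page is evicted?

pos 1: L: miss, frames {L}
pos 2: C: miss, frames {L,C}
pos 3: H: miss, frames {L,C,H}
pos 4: C: hit
pos 5: L: hit
pos 6: G: miss, frames {L,C,H,G}
pos 7: Z: miss, evict L, frames {C,H,G,Z}
pos 8: G: hit
pos 9: Z: hit
pos 10: C: hit
pos 11: L: miss, evict C, frames {H,G,Z,L}
pos 12: Z: hit
pos 13: C: miss, evict H, frames {G,Z,L,C}
At position 13, page H is evicted.

H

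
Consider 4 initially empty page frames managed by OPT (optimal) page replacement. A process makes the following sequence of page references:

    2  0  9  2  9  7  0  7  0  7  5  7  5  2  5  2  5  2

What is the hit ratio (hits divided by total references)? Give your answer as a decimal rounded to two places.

0.72

2 -> miss, frames {2}
0 -> miss, frames {2,0}
9 -> miss, frames {2,0,9}
2 -> hit
9 -> hit
7 -> miss, frames {2,0,9,7}
0 -> hit
7 -> hit
0 -> hit
7 -> hit
5 -> miss, evict 9, frames {2,0,7,5}
7 -> hit
5 -> hit
2 -> hit
5 -> hit
2 -> hit
5 -> hit
2 -> hit
Hits: 13 of 18 references → 13/18 = 0.7222.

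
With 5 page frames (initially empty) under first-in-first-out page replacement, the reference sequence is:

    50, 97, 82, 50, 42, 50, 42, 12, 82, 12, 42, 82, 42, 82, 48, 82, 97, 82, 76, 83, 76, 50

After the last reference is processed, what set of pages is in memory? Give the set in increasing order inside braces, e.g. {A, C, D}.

{12, 48, 50, 76, 83}

50 -> miss, frames (50)
97 -> miss, frames (50 97)
82 -> miss, frames (50 97 82)
50 -> hit
42 -> miss, frames (50 97 82 42)
50 -> hit
42 -> hit
12 -> miss, frames (50 97 82 42 12)
82 -> hit
12 -> hit
42 -> hit
82 -> hit
42 -> hit
82 -> hit
48 -> miss, evict 50, frames (97 82 42 12 48)
82 -> hit
97 -> hit
82 -> hit
76 -> miss, evict 97, frames (82 42 12 48 76)
83 -> miss, evict 82, frames (42 12 48 76 83)
76 -> hit
50 -> miss, evict 42, frames (12 48 76 83 50)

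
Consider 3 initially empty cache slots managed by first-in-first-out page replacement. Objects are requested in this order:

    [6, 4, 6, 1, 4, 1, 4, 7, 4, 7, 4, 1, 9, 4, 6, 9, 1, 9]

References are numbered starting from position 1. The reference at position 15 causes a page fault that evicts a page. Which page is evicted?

7

pos 1: 6 -> miss, frames (6)
pos 2: 4 -> miss, frames (6 4)
pos 3: 6 -> hit
pos 4: 1 -> miss, frames (6 4 1)
pos 5: 4 -> hit
pos 6: 1 -> hit
pos 7: 4 -> hit
pos 8: 7 -> miss, evict 6, frames (4 1 7)
pos 9: 4 -> hit
pos 10: 7 -> hit
pos 11: 4 -> hit
pos 12: 1 -> hit
pos 13: 9 -> miss, evict 4, frames (1 7 9)
pos 14: 4 -> miss, evict 1, frames (7 9 4)
pos 15: 6 -> miss, evict 7, frames (9 4 6)
At position 15, page 7 is evicted.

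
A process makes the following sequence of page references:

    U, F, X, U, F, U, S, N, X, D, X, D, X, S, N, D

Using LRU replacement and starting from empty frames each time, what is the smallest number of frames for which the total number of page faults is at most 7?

f=1: 16 faults
f=2: 12 faults
f=3: 10 faults
f=4: 7 faults
f=5: 6 faults
f=6: 6 faults
Smallest f with faults ≤ 7 is 4.

4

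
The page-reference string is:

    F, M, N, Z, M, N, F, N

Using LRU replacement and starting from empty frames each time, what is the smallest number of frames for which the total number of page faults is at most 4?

f=1: 8 faults
f=2: 7 faults
f=3: 5 faults
f=4: 4 faults
Smallest f with faults ≤ 4 is 4.

4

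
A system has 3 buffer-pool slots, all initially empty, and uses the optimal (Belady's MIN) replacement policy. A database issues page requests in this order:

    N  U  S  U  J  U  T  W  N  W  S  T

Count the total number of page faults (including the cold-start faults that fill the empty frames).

N → fault, frames [N]
U → fault, frames [N, U]
S → fault, frames [N, U, S]
U → hit
J → fault, evict S, frames [N, U, J]
U → hit
T → fault, evict J, frames [N, U, T]
W → fault, evict U, frames [N, T, W]
N → hit
W → hit
S → fault, evict W, frames [N, T, S]
T → hit
Page faults: 7.

7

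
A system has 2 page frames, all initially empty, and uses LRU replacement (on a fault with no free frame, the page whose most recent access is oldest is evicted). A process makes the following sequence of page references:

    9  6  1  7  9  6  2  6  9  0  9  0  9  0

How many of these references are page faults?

9

9: fault, frames [9]
6: fault, frames [9, 6]
1: fault, evict 9, frames [6, 1]
7: fault, evict 6, frames [1, 7]
9: fault, evict 1, frames [7, 9]
6: fault, evict 7, frames [9, 6]
2: fault, evict 9, frames [6, 2]
6: hit
9: fault, evict 2, frames [6, 9]
0: fault, evict 6, frames [9, 0]
9: hit
0: hit
9: hit
0: hit
Page faults: 9.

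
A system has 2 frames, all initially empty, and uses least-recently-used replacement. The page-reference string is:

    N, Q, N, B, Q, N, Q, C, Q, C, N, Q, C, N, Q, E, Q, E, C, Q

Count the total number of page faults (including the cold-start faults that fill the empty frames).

14

N: miss, frames {N}
Q: miss, frames {N,Q}
N: hit
B: miss, evict Q, frames {N,B}
Q: miss, evict N, frames {B,Q}
N: miss, evict B, frames {Q,N}
Q: hit
C: miss, evict N, frames {Q,C}
Q: hit
C: hit
N: miss, evict Q, frames {C,N}
Q: miss, evict C, frames {N,Q}
C: miss, evict N, frames {Q,C}
N: miss, evict Q, frames {C,N}
Q: miss, evict C, frames {N,Q}
E: miss, evict N, frames {Q,E}
Q: hit
E: hit
C: miss, evict Q, frames {E,C}
Q: miss, evict E, frames {C,Q}
Page faults: 14.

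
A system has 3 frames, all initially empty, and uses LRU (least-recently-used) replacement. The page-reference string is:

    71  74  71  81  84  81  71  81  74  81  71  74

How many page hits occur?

71 -> fault, frames {71}
74 -> fault, frames {71,74}
71 -> hit
81 -> fault, frames {74,71,81}
84 -> fault, evict 74, frames {71,81,84}
81 -> hit
71 -> hit
81 -> hit
74 -> fault, evict 84, frames {71,81,74}
81 -> hit
71 -> hit
74 -> hit
Hits: 7.

7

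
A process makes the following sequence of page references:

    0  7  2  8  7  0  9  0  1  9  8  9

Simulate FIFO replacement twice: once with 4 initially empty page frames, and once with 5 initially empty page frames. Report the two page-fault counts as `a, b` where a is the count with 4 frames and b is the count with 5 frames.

4 frames: F F F F . . F F F . . . → 7 faults.
5 frames: F F F F . . F . F . . . → 6 faults.
6 < 7: adding a frame reduced faults, as is typical.

7, 6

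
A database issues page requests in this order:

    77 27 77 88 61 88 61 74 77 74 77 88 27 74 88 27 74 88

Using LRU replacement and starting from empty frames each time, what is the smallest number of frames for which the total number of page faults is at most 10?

3

f=1: 18 faults
f=2: 13 faults
f=3: 9 faults
f=4: 6 faults
f=5: 5 faults
Smallest f with faults ≤ 10 is 3.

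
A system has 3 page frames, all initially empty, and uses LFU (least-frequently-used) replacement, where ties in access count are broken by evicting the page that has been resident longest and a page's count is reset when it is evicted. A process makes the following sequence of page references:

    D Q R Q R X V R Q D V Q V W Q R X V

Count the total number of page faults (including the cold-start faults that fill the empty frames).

10

D: miss, frames [D]
Q: miss, frames [D, Q]
R: miss, frames [D, Q, R]
Q: hit
R: hit
X: miss, evict D, frames [Q, R, X]
V: miss, evict X, frames [Q, R, V]
R: hit
Q: hit
D: miss, evict V, frames [Q, R, D]
V: miss, evict D, frames [Q, R, V]
Q: hit
V: hit
W: miss, evict V, frames [Q, R, W]
Q: hit
R: hit
X: miss, evict W, frames [Q, R, X]
V: miss, evict X, frames [Q, R, V]
Page faults: 10.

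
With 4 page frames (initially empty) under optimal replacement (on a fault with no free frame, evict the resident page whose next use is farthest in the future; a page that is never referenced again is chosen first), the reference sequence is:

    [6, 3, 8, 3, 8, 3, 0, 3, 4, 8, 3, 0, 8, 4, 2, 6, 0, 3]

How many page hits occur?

6 → miss, frames (6)
3 → miss, frames (6 3)
8 → miss, frames (6 3 8)
3 → hit
8 → hit
3 → hit
0 → miss, frames (6 3 8 0)
3 → hit
4 → miss, evict 6, frames (3 8 0 4)
8 → hit
3 → hit
0 → hit
8 → hit
4 → hit
2 → miss, evict 4, frames (3 8 0 2)
6 → miss, evict 2, frames (3 8 0 6)
0 → hit
3 → hit
Hits: 11.

11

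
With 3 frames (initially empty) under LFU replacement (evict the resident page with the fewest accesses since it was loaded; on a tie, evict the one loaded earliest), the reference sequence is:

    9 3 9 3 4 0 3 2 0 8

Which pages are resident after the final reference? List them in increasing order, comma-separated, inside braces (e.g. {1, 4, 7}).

9 → miss, frames {9}
3 → miss, frames {9,3}
9 → hit
3 → hit
4 → miss, frames {9,3,4}
0 → miss, evict 4, frames {9,3,0}
3 → hit
2 → miss, evict 0, frames {9,3,2}
0 → miss, evict 2, frames {9,3,0}
8 → miss, evict 0, frames {9,3,8}

{3, 8, 9}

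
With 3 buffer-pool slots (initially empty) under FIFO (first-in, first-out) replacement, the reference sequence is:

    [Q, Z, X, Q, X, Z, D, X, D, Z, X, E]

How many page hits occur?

7

Q -> miss, frames {Q}
Z -> miss, frames {Q,Z}
X -> miss, frames {Q,Z,X}
Q -> hit
X -> hit
Z -> hit
D -> miss, evict Q, frames {Z,X,D}
X -> hit
D -> hit
Z -> hit
X -> hit
E -> miss, evict Z, frames {X,D,E}
Hits: 7.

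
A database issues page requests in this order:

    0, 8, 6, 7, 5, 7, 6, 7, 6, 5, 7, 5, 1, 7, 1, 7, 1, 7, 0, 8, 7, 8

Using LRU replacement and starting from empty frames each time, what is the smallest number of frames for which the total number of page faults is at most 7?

f=1: 22 faults
f=2: 13 faults
f=3: 8 faults
f=4: 8 faults
f=5: 8 faults
f=6: 6 faults
Smallest f with faults ≤ 7 is 6.

6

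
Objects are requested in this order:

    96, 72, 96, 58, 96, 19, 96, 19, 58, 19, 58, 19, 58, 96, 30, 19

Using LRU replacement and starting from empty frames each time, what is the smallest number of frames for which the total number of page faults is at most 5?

4

f=1: 16 faults
f=2: 8 faults
f=3: 6 faults
f=4: 5 faults
f=5: 5 faults
Smallest f with faults ≤ 5 is 4.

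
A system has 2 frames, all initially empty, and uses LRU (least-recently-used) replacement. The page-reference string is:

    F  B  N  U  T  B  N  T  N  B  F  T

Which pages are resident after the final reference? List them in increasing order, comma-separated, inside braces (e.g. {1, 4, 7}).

{F, T}

F -> fault, frames [F]
B -> fault, frames [F, B]
N -> fault, evict F, frames [B, N]
U -> fault, evict B, frames [N, U]
T -> fault, evict N, frames [U, T]
B -> fault, evict U, frames [T, B]
N -> fault, evict T, frames [B, N]
T -> fault, evict B, frames [N, T]
N -> hit
B -> fault, evict T, frames [N, B]
F -> fault, evict N, frames [B, F]
T -> fault, evict B, frames [F, T]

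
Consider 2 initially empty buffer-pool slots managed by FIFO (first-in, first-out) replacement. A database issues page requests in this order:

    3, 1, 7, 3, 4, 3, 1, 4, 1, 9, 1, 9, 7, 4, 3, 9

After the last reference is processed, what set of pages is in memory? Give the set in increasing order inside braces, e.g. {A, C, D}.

3 -> fault, frames (3)
1 -> fault, frames (3 1)
7 -> fault, evict 3, frames (1 7)
3 -> fault, evict 1, frames (7 3)
4 -> fault, evict 7, frames (3 4)
3 -> hit
1 -> fault, evict 3, frames (4 1)
4 -> hit
1 -> hit
9 -> fault, evict 4, frames (1 9)
1 -> hit
9 -> hit
7 -> fault, evict 1, frames (9 7)
4 -> fault, evict 9, frames (7 4)
3 -> fault, evict 7, frames (4 3)
9 -> fault, evict 4, frames (3 9)

{3, 9}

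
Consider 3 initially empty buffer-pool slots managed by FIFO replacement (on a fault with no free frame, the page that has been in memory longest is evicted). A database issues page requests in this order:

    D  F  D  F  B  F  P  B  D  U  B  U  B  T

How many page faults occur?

8

D → miss, frames [D]
F → miss, frames [D, F]
D → hit
F → hit
B → miss, frames [D, F, B]
F → hit
P → miss, evict D, frames [F, B, P]
B → hit
D → miss, evict F, frames [B, P, D]
U → miss, evict B, frames [P, D, U]
B → miss, evict P, frames [D, U, B]
U → hit
B → hit
T → miss, evict D, frames [U, B, T]
Page faults: 8.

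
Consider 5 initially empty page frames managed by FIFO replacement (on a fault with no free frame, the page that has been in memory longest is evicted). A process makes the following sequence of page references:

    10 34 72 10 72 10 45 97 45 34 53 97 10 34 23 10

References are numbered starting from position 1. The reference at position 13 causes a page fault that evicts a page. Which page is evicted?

34

pos 1: 10: fault, frames (10)
pos 2: 34: fault, frames (10 34)
pos 3: 72: fault, frames (10 34 72)
pos 4: 10: hit
pos 5: 72: hit
pos 6: 10: hit
pos 7: 45: fault, frames (10 34 72 45)
pos 8: 97: fault, frames (10 34 72 45 97)
pos 9: 45: hit
pos 10: 34: hit
pos 11: 53: fault, evict 10, frames (34 72 45 97 53)
pos 12: 97: hit
pos 13: 10: fault, evict 34, frames (72 45 97 53 10)
At position 13, page 34 is evicted.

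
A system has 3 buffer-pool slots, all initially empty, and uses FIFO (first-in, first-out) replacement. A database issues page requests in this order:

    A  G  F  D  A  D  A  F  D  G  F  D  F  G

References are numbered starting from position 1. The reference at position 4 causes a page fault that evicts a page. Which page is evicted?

pos 1: A -> fault, frames (A)
pos 2: G -> fault, frames (A G)
pos 3: F -> fault, frames (A G F)
pos 4: D -> fault, evict A, frames (G F D)
At position 4, page A is evicted.

A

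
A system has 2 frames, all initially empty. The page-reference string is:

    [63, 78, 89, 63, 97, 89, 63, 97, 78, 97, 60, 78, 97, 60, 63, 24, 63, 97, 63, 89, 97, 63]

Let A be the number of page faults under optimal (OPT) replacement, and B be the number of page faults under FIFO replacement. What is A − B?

Under OPT: F F F . F . F . F . F . F . F F . F . F . F → 13 faults.
Under FIFO: F F F F F F F F F . F . F . F F . F F F F F → 18 faults.
A − B = 13 − 18 = -5.

-5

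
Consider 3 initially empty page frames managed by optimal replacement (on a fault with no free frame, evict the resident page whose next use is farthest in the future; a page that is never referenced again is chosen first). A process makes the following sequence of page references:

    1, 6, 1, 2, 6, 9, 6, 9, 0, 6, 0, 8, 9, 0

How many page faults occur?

6

1 → fault, frames {1}
6 → fault, frames {1,6}
1 → hit
2 → fault, frames {1,6,2}
6 → hit
9 → fault, evict 2, frames {1,6,9}
6 → hit
9 → hit
0 → fault, evict 1, frames {6,9,0}
6 → hit
0 → hit
8 → fault, evict 6, frames {9,0,8}
9 → hit
0 → hit
Page faults: 6.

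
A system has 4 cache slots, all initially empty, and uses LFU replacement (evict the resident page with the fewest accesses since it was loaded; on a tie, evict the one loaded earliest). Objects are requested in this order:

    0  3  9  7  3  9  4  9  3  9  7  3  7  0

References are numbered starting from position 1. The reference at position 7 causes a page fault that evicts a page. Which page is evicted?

pos 1: 0 → miss, frames [0]
pos 2: 3 → miss, frames [0, 3]
pos 3: 9 → miss, frames [0, 3, 9]
pos 4: 7 → miss, frames [0, 3, 9, 7]
pos 5: 3 → hit
pos 6: 9 → hit
pos 7: 4 → miss, evict 0, frames [3, 9, 7, 4]
At position 7, page 0 is evicted.

0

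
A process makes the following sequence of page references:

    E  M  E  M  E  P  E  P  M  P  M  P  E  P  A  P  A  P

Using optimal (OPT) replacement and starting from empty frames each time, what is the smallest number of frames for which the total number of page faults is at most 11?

2

f=1: 18 faults
f=2: 6 faults
f=3: 4 faults
f=4: 4 faults
Smallest f with faults ≤ 11 is 2.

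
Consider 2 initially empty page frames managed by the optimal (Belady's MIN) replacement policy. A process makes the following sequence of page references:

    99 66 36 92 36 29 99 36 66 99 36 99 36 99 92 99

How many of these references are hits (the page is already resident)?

7

99 -> fault, frames [99]
66 -> fault, frames [99, 66]
36 -> fault, evict 66, frames [99, 36]
92 -> fault, evict 99, frames [36, 92]
36 -> hit
29 -> fault, evict 92, frames [36, 29]
99 -> fault, evict 29, frames [36, 99]
36 -> hit
66 -> fault, evict 36, frames [99, 66]
99 -> hit
36 -> fault, evict 66, frames [99, 36]
99 -> hit
36 -> hit
99 -> hit
92 -> fault, evict 36, frames [99, 92]
99 -> hit
Hits: 7.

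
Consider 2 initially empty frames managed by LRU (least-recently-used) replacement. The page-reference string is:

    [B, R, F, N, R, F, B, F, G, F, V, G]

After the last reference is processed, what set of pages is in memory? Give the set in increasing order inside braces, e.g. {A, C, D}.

{G, V}

B: fault, frames (B)
R: fault, frames (B R)
F: fault, evict B, frames (R F)
N: fault, evict R, frames (F N)
R: fault, evict F, frames (N R)
F: fault, evict N, frames (R F)
B: fault, evict R, frames (F B)
F: hit
G: fault, evict B, frames (F G)
F: hit
V: fault, evict G, frames (F V)
G: fault, evict F, frames (V G)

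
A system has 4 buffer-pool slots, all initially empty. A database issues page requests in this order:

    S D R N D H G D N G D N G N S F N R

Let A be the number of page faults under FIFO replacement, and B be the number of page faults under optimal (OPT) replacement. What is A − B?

3

Under FIFO: F F F F . F F F . . . . . . F F F F → 11 faults.
Under OPT: F F F F . F F . . . . . . . . F . F → 8 faults.
A − B = 11 − 8 = 3.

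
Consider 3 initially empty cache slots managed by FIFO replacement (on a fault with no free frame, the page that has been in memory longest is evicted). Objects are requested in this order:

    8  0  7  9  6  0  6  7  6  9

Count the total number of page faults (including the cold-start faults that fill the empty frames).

8 → miss, frames [8]
0 → miss, frames [8, 0]
7 → miss, frames [8, 0, 7]
9 → miss, evict 8, frames [0, 7, 9]
6 → miss, evict 0, frames [7, 9, 6]
0 → miss, evict 7, frames [9, 6, 0]
6 → hit
7 → miss, evict 9, frames [6, 0, 7]
6 → hit
9 → miss, evict 6, frames [0, 7, 9]
Page faults: 8.

8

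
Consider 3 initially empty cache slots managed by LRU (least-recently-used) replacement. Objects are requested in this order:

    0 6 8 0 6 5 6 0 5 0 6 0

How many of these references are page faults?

4

0 → miss, frames [0]
6 → miss, frames [0, 6]
8 → miss, frames [0, 6, 8]
0 → hit
6 → hit
5 → miss, evict 8, frames [0, 6, 5]
6 → hit
0 → hit
5 → hit
0 → hit
6 → hit
0 → hit
Page faults: 4.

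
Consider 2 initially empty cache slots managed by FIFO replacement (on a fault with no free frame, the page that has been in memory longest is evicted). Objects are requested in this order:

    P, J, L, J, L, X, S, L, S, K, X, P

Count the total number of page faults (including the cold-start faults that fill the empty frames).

9

P -> miss, frames {P}
J -> miss, frames {P,J}
L -> miss, evict P, frames {J,L}
J -> hit
L -> hit
X -> miss, evict J, frames {L,X}
S -> miss, evict L, frames {X,S}
L -> miss, evict X, frames {S,L}
S -> hit
K -> miss, evict S, frames {L,K}
X -> miss, evict L, frames {K,X}
P -> miss, evict K, frames {X,P}
Page faults: 9.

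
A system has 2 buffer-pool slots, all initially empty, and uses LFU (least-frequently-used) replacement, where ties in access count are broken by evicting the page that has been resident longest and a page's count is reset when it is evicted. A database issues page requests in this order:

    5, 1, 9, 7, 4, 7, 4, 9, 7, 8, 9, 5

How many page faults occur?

10

5 → miss, frames [5]
1 → miss, frames [5, 1]
9 → miss, evict 5, frames [1, 9]
7 → miss, evict 1, frames [9, 7]
4 → miss, evict 9, frames [7, 4]
7 → hit
4 → hit
9 → miss, evict 7, frames [4, 9]
7 → miss, evict 9, frames [4, 7]
8 → miss, evict 7, frames [4, 8]
9 → miss, evict 8, frames [4, 9]
5 → miss, evict 9, frames [4, 5]
Page faults: 10.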